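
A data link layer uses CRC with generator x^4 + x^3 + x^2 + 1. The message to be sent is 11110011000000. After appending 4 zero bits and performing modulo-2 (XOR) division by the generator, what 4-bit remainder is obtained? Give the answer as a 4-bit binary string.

1010

Append 4 zeros: 111100110000000000. Divide by 11101 (XOR where the leading bit is 1):
  pos 0: 11110 XOR 11101 = 00011
  pos 3: 11011 XOR 11101 = 00110
  pos 5: 11000 XOR 11101 = 00101
  pos 7: 10100 XOR 11101 = 01001
  pos 8: 10010 XOR 11101 = 01111
  pos 9: 11110 XOR 11101 = 00011
  pos 12: 11000 XOR 11101 = 00101
Remainder (last 4 bits) = 1010. This is the CRC / FCS.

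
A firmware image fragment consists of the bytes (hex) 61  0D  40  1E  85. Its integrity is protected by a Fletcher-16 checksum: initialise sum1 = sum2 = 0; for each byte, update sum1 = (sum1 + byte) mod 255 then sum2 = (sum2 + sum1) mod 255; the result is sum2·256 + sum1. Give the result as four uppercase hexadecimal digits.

Running sums (mod 255):
  after byte 0 (61): sum1=97, sum2=97
  after byte 1 (0D): sum1=110, sum2=207
  after byte 2 (40): sum1=174, sum2=126
  after byte 3 (1E): sum1=204, sum2=75
  after byte 4 (85): sum1=82, sum2=157
Checksum = sum2·256 + sum1 = 157·256 + 82 = 40274 = 0x9D52.

9D52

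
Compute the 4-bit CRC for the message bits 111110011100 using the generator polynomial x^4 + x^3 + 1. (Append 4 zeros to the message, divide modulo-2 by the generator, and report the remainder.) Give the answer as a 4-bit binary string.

0011

Append 4 zeros: 1111100111000000. Divide by 11001 (XOR where the leading bit is 1):
  pos 0: 11111 XOR 11001 = 00110
  pos 2: 11000 XOR 11001 = 00001
  pos 6: 11110 XOR 11001 = 00111
  pos 8: 11100 XOR 11001 = 00101
  pos 10: 10100 XOR 11001 = 01101
  pos 11: 11010 XOR 11001 = 00011
Remainder (last 4 bits) = 0011. This is the CRC / FCS.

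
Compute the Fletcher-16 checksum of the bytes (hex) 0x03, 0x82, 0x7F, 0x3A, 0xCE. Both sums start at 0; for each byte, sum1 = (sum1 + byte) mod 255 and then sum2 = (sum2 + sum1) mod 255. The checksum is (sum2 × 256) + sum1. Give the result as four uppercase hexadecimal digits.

DA0E

Running sums (mod 255):
  after byte 0 (0x03): sum1=3, sum2=3
  after byte 1 (0x82): sum1=133, sum2=136
  after byte 2 (0x7F): sum1=5, sum2=141
  after byte 3 (0x3A): sum1=63, sum2=204
  after byte 4 (0xCE): sum1=14, sum2=218
Checksum = sum2·256 + sum1 = 218·256 + 14 = 55822 = 0xDA0E.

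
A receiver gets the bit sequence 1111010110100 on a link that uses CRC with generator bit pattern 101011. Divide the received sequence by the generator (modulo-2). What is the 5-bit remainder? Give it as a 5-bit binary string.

00000

Modulo-2 division of 1111010110100 by 101011:
  pos 0: 111101 XOR 101011 = 010110
  pos 1: 101100 XOR 101011 = 000111
  pos 4: 111110 XOR 101011 = 010101
  pos 5: 101011 XOR 101011 = 000000
Remainder = 00000 (zero — the frame passes the CRC check).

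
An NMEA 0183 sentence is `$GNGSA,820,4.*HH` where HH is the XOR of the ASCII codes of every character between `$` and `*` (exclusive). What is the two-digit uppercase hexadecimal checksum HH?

XOR the ASCII codes of the payload characters:
  'G' = 0x47 → acc = 0x47
  'N' = 0x4E → acc = 0x09
  'G' = 0x47 → acc = 0x4E
  'S' = 0x53 → acc = 0x1D
  'A' = 0x41 → acc = 0x5C
  ',' = 0x2C → acc = 0x70
  '8' = 0x38 → acc = 0x48
  '2' = 0x32 → acc = 0x7A
  '0' = 0x30 → acc = 0x4A
  ',' = 0x2C → acc = 0x66
  '4' = 0x34 → acc = 0x52
  '.' = 0x2E → acc = 0x7C
Checksum = 0x7C.

7C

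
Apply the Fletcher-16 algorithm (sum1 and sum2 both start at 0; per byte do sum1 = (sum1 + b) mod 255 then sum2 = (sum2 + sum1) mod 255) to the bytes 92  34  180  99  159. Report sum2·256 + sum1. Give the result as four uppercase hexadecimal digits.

Running sums (mod 255):
  after byte 0 (92): sum1=92, sum2=92
  after byte 1 (34): sum1=126, sum2=218
  after byte 2 (180): sum1=51, sum2=14
  after byte 3 (99): sum1=150, sum2=164
  after byte 4 (159): sum1=54, sum2=218
Checksum = sum2·256 + sum1 = 218·256 + 54 = 55862 = 0xDA36.

DA36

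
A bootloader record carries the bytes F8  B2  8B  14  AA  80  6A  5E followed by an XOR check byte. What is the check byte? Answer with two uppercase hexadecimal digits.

XOR the bytes together:
  start with 0xF8
  0xF8 ⊕ 0xB2 = 0x4A
  0x4A ⊕ 0x8B = 0xC1
  0xC1 ⊕ 0x14 = 0xD5
  0xD5 ⊕ 0xAA = 0x7F
  0x7F ⊕ 0x80 = 0xFF
  0xFF ⊕ 0x6A = 0x95
  0x95 ⊕ 0x5E = 0xCB

CB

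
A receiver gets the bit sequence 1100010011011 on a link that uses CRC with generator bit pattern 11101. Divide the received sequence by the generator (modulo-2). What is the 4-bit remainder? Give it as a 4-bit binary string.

1101

Modulo-2 division of 1100010011011 by 11101:
  pos 0: 11000 XOR 11101 = 00101
  pos 2: 10110 XOR 11101 = 01011
  pos 3: 10110 XOR 11101 = 01011
  pos 4: 10111 XOR 11101 = 01010
  pos 5: 10101 XOR 11101 = 01000
  pos 6: 10000 XOR 11101 = 01101
  pos 7: 11011 XOR 11101 = 00110
Remainder = 1101 (nonzero — an error is detected).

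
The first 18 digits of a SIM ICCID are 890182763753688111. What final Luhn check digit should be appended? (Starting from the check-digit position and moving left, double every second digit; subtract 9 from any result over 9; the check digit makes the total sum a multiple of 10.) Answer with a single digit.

Partial digits right→left: 1 1 1 8 8 6 3 5 7 3 6 7 2 8 1 0 9 8
Double every second digit counting from the check-digit position (so the 1st, 3rd, 5th, ... of the partial from the right).
  doubled (with −9 where >9): 2 2 7 6 5 3 4 2 9 → sum 40
  kept as-is: 1 8 6 5 3 7 8 0 8 → sum 46
Total = 40 + 46 = 86.
Check digit = (10 − (86 mod 10)) mod 10 = 4.

4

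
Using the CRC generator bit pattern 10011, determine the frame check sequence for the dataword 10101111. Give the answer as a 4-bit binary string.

Append 4 zeros: 101011110000. Divide by 10011 (XOR where the leading bit is 1):
  pos 0: 10101 XOR 10011 = 00110
  pos 2: 11011 XOR 10011 = 01000
  pos 3: 10001 XOR 10011 = 00010
  pos 6: 10000 XOR 10011 = 00011
Remainder (last 4 bits) = 0110. This is the CRC / FCS.

0110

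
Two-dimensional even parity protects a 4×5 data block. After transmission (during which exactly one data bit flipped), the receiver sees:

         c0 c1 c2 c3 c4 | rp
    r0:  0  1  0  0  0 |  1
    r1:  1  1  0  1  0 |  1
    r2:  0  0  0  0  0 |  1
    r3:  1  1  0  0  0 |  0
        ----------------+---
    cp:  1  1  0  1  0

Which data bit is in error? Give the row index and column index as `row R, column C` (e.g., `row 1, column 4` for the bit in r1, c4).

Recompute each row's even parity and compare to rp:
  r0: data parity 1, sent rp 1 → ok
  r1: data parity 1, sent rp 1 → ok
  r2: data parity 0, sent rp 1 → mismatch
  r3: data parity 0, sent rp 0 → ok
Recompute each column's even parity and compare to cp:
  c0: data parity 0, sent cp 1 → mismatch
  c1: data parity 1, sent cp 1 → ok
  c2: data parity 0, sent cp 0 → ok
  c3: data parity 1, sent cp 1 → ok
  c4: data parity 0, sent cp 0 → ok
Exactly one row (r2) and one column (c0) fail → the flipped bit is at their intersection.

row 2, column 0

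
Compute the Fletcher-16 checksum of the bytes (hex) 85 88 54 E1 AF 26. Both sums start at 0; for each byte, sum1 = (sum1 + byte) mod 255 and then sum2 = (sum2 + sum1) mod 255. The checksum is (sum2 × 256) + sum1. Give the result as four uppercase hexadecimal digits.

481A

Running sums (mod 255):
  after byte 0 (85): sum1=133, sum2=133
  after byte 1 (88): sum1=14, sum2=147
  after byte 2 (54): sum1=98, sum2=245
  after byte 3 (E1): sum1=68, sum2=58
  after byte 4 (AF): sum1=243, sum2=46
  after byte 5 (26): sum1=26, sum2=72
Checksum = sum2·256 + sum1 = 72·256 + 26 = 18458 = 0x481A.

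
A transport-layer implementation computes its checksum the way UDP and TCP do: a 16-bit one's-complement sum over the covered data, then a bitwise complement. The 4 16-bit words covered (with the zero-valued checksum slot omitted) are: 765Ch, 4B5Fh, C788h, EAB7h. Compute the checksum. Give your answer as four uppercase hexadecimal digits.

One's-complement addition (fold any carry out of bit 15 back into bit 0):
  0x765C + 0x4B5F = 0x0C1BB
  0xC1BB + 0xC788 = 0x18943 → wrap carry → 0x8944
  0x8944 + 0xEAB7 = 0x173FB → wrap carry → 0x73FC
One's-complement sum = 0x73FC.
Checksum = ~0x73FC & 0xFFFF = 0x8C03.

8C03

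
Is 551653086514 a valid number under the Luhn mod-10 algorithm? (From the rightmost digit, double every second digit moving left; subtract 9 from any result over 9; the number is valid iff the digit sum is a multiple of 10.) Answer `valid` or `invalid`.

valid

From the right, keep odd positions and double even positions (subtract 9 from any doubled value over 9):
  doubled (positions 2,4,...): 2 3 0 1 2 1 → sum 9
  kept (positions 1,3,...): 4 5 8 3 6 5 → sum 31
Total = 40.
40 mod 10 = 0, so the number is valid.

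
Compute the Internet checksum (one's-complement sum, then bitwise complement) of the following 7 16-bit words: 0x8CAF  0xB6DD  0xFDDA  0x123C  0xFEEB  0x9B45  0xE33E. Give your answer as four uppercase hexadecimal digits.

2EEB

One's-complement addition (fold any carry out of bit 15 back into bit 0):
  0x8CAF + 0xB6DD = 0x1438C → wrap carry → 0x438D
  0x438D + 0xFDDA = 0x14167 → wrap carry → 0x4168
  0x4168 + 0x123C = 0x053A4
  0x53A4 + 0xFEEB = 0x1528F → wrap carry → 0x5290
  0x5290 + 0x9B45 = 0x0EDD5
  0xEDD5 + 0xE33E = 0x1D113 → wrap carry → 0xD114
One's-complement sum = 0xD114.
Checksum = ~0xD114 & 0xFFFF = 0x2EEB.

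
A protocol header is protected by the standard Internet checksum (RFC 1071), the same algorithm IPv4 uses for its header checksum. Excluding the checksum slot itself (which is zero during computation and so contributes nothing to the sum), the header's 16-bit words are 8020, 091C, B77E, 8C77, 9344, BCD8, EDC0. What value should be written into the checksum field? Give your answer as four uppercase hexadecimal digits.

One's-complement addition (fold any carry out of bit 15 back into bit 0):
  0x8020 + 0x091C = 0x0893C
  0x893C + 0xB77E = 0x140BA → wrap carry → 0x40BB
  0x40BB + 0x8C77 = 0x0CD32
  0xCD32 + 0x9344 = 0x16076 → wrap carry → 0x6077
  0x6077 + 0xBCD8 = 0x11D4F → wrap carry → 0x1D50
  0x1D50 + 0xEDC0 = 0x10B10 → wrap carry → 0x0B11
One's-complement sum = 0x0B11.
Checksum = ~0x0B11 & 0xFFFF = 0xF4EE.

F4EE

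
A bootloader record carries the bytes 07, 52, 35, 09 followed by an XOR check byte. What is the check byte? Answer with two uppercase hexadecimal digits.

69

XOR the bytes together:
  start with 0x07
  0x07 ⊕ 0x52 = 0x55
  0x55 ⊕ 0x35 = 0x60
  0x60 ⊕ 0x09 = 0x69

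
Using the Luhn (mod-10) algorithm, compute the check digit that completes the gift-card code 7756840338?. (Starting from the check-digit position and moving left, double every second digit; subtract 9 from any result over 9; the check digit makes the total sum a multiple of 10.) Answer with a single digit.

8

Partial digits right→left: 8 3 3 0 4 8 6 5 7 7
Double every second digit counting from the check-digit position (so the 1st, 3rd, 5th, ... of the partial from the right).
  doubled (with −9 where >9): 7 6 8 3 5 → sum 29
  kept as-is: 3 0 8 5 7 → sum 23
Total = 29 + 23 = 52.
Check digit = (10 − (52 mod 10)) mod 10 = 8.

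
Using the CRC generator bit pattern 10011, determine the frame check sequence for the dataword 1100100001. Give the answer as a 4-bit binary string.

1011

Append 4 zeros: 11001000010000. Divide by 10011 (XOR where the leading bit is 1):
  pos 0: 11001 XOR 10011 = 01010
  pos 1: 10100 XOR 10011 = 00111
  pos 3: 11100 XOR 10011 = 01111
  pos 4: 11110 XOR 10011 = 01101
  pos 5: 11011 XOR 10011 = 01000
  pos 6: 10000 XOR 10011 = 00011
  pos 9: 11000 XOR 10011 = 01011
Remainder (last 4 bits) = 1011. This is the CRC / FCS.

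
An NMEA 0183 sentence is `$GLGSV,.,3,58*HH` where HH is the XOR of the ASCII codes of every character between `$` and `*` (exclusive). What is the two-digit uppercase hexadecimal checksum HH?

75

XOR the ASCII codes of the payload characters:
  'G' = 0x47 → acc = 0x47
  'L' = 0x4C → acc = 0x0B
  'G' = 0x47 → acc = 0x4C
  'S' = 0x53 → acc = 0x1F
  'V' = 0x56 → acc = 0x49
  ',' = 0x2C → acc = 0x65
  '.' = 0x2E → acc = 0x4B
  ',' = 0x2C → acc = 0x67
  '3' = 0x33 → acc = 0x54
  ',' = 0x2C → acc = 0x78
  '5' = 0x35 → acc = 0x4D
  '8' = 0x38 → acc = 0x75
Checksum = 0x75.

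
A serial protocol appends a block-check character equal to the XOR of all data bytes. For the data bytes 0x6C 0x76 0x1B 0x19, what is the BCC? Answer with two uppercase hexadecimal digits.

XOR the bytes together:
  start with 0x6C
  0x6C ⊕ 0x76 = 0x1A
  0x1A ⊕ 0x1B = 0x01
  0x01 ⊕ 0x19 = 0x18

18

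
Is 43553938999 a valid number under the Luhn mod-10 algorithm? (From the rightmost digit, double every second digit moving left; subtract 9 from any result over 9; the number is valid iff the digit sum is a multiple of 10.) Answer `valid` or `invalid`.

From the right, keep odd positions and double even positions (subtract 9 from any doubled value over 9):
  doubled (positions 2,4,...): 9 7 9 1 6 → sum 32
  kept (positions 1,3,...): 9 9 3 3 5 4 → sum 33
Total = 65.
65 mod 10 = 5, so the number is invalid.

invalid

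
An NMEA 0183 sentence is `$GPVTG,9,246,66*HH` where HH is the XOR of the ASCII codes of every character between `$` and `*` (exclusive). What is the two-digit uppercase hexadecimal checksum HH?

XOR the ASCII codes of the payload characters:
  'G' = 0x47 → acc = 0x47
  'P' = 0x50 → acc = 0x17
  'V' = 0x56 → acc = 0x41
  'T' = 0x54 → acc = 0x15
  'G' = 0x47 → acc = 0x52
  ',' = 0x2C → acc = 0x7E
  '9' = 0x39 → acc = 0x47
  ',' = 0x2C → acc = 0x6B
  '2' = 0x32 → acc = 0x59
  '4' = 0x34 → acc = 0x6D
  '6' = 0x36 → acc = 0x5B
  ',' = 0x2C → acc = 0x77
  '6' = 0x36 → acc = 0x41
  '6' = 0x36 → acc = 0x77
Checksum = 0x77.

77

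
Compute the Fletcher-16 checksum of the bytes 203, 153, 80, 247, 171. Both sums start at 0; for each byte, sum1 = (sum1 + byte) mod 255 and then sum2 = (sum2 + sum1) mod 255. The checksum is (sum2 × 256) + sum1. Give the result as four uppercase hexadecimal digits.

ED59

Running sums (mod 255):
  after byte 0 (203): sum1=203, sum2=203
  after byte 1 (153): sum1=101, sum2=49
  after byte 2 (80): sum1=181, sum2=230
  after byte 3 (247): sum1=173, sum2=148
  after byte 4 (171): sum1=89, sum2=237
Checksum = sum2·256 + sum1 = 237·256 + 89 = 60761 = 0xED59.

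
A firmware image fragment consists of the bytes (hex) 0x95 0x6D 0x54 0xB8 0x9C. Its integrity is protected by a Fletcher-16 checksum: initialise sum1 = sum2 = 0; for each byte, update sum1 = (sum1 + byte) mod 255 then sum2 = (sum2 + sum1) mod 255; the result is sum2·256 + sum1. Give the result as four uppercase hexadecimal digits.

ACAC

Running sums (mod 255):
  after byte 0 (0x95): sum1=149, sum2=149
  after byte 1 (0x6D): sum1=3, sum2=152
  after byte 2 (0x54): sum1=87, sum2=239
  after byte 3 (0xB8): sum1=16, sum2=0
  after byte 4 (0x9C): sum1=172, sum2=172
Checksum = sum2·256 + sum1 = 172·256 + 172 = 44204 = 0xACAC.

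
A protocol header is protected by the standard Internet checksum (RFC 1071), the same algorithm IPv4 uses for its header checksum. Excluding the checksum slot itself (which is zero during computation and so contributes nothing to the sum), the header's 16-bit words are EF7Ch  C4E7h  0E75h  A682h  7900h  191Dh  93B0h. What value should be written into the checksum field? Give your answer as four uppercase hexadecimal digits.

70D5

One's-complement addition (fold any carry out of bit 15 back into bit 0):
  0xEF7C + 0xC4E7 = 0x1B463 → wrap carry → 0xB464
  0xB464 + 0x0E75 = 0x0C2D9
  0xC2D9 + 0xA682 = 0x1695B → wrap carry → 0x695C
  0x695C + 0x7900 = 0x0E25C
  0xE25C + 0x191D = 0x0FB79
  0xFB79 + 0x93B0 = 0x18F29 → wrap carry → 0x8F2A
One's-complement sum = 0x8F2A.
Checksum = ~0x8F2A & 0xFFFF = 0x70D5.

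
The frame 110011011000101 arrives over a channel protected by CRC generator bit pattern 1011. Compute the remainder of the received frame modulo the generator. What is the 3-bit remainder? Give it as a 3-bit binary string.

010

Modulo-2 division of 110011011000101 by 1011:
  pos 0: 1100 XOR 1011 = 0111
  pos 1: 1111 XOR 1011 = 0100
  pos 2: 1001 XOR 1011 = 0010
  pos 4: 1001 XOR 1011 = 0010
  pos 6: 1010 XOR 1011 = 0001
  pos 9: 1001 XOR 1011 = 0010
  pos 11: 1001 XOR 1011 = 0010
Remainder = 010 (nonzero — an error is detected).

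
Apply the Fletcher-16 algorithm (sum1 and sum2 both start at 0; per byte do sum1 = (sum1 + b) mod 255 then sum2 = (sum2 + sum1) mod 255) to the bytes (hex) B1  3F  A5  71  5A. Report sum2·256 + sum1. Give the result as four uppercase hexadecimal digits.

Running sums (mod 255):
  after byte 0 (B1): sum1=177, sum2=177
  after byte 1 (3F): sum1=240, sum2=162
  after byte 2 (A5): sum1=150, sum2=57
  after byte 3 (71): sum1=8, sum2=65
  after byte 4 (5A): sum1=98, sum2=163
Checksum = sum2·256 + sum1 = 163·256 + 98 = 41826 = 0xA362.

A362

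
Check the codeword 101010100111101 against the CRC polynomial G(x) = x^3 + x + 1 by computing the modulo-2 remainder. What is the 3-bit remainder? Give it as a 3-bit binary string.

000

Modulo-2 division of 101010100111101 by 1011:
  pos 0: 1010 XOR 1011 = 0001
  pos 3: 1101 XOR 1011 = 0110
  pos 4: 1100 XOR 1011 = 0111
  pos 5: 1110 XOR 1011 = 0101
  pos 6: 1011 XOR 1011 = 0000
  pos 10: 1110 XOR 1011 = 0101
  pos 11: 1011 XOR 1011 = 0000
Remainder = 000 (zero — the frame passes the CRC check).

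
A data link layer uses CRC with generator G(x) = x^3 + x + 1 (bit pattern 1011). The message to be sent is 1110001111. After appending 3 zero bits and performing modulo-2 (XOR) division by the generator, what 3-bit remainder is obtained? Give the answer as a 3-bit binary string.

101

Append 3 zeros: 1110001111000. Divide by 1011 (XOR where the leading bit is 1):
  pos 0: 1110 XOR 1011 = 0101
  pos 1: 1010 XOR 1011 = 0001
  pos 4: 1011 XOR 1011 = 0000
  pos 8: 1100 XOR 1011 = 0111
  pos 9: 1110 XOR 1011 = 0101
Remainder (last 3 bits) = 101. This is the CRC / FCS.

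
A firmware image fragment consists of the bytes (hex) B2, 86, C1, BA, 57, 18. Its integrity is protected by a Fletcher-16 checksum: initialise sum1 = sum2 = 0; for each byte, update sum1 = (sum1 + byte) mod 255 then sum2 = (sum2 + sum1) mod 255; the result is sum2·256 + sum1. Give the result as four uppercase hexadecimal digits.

Running sums (mod 255):
  after byte 0 (B2): sum1=178, sum2=178
  after byte 1 (86): sum1=57, sum2=235
  after byte 2 (C1): sum1=250, sum2=230
  after byte 3 (BA): sum1=181, sum2=156
  after byte 4 (57): sum1=13, sum2=169
  after byte 5 (18): sum1=37, sum2=206
Checksum = sum2·256 + sum1 = 206·256 + 37 = 52773 = 0xCE25.

CE25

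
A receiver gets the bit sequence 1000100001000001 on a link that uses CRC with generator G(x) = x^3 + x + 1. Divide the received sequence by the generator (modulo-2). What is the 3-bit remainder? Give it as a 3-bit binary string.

Modulo-2 division of 1000100001000001 by 1011:
  pos 0: 1000 XOR 1011 = 0011
  pos 2: 1110 XOR 1011 = 0101
  pos 3: 1010 XOR 1011 = 0001
  pos 6: 1001 XOR 1011 = 0010
  pos 8: 1000 XOR 1011 = 0011
  pos 10: 1100 XOR 1011 = 0111
  pos 11: 1110 XOR 1011 = 0101
  pos 12: 1011 XOR 1011 = 0000
Remainder = 000 (zero — the frame passes the CRC check).

000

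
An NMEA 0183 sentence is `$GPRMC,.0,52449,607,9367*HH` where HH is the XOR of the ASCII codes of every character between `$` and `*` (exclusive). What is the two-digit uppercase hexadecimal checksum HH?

51

XOR the ASCII codes of the payload characters:
  'G' = 0x47 → acc = 0x47
  'P' = 0x50 → acc = 0x17
  'R' = 0x52 → acc = 0x45
  'M' = 0x4D → acc = 0x08
  'C' = 0x43 → acc = 0x4B
  ',' = 0x2C → acc = 0x67
  '.' = 0x2E → acc = 0x49
  '0' = 0x30 → acc = 0x79
  ',' = 0x2C → acc = 0x55
  '5' = 0x35 → acc = 0x60
  '2' = 0x32 → acc = 0x52
  '4' = 0x34 → acc = 0x66
  '4' = 0x34 → acc = 0x52
  '9' = 0x39 → acc = 0x6B
  ',' = 0x2C → acc = 0x47
  '6' = 0x36 → acc = 0x71
  '0' = 0x30 → acc = 0x41
  '7' = 0x37 → acc = 0x76
  ',' = 0x2C → acc = 0x5A
  '9' = 0x39 → acc = 0x63
  '3' = 0x33 → acc = 0x50
  '6' = 0x36 → acc = 0x66
  '7' = 0x37 → acc = 0x51
Checksum = 0x51.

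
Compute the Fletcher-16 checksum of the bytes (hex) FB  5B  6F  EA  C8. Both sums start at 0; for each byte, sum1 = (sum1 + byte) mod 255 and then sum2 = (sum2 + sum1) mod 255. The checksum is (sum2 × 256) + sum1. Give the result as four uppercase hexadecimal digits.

Running sums (mod 255):
  after byte 0 (FB): sum1=251, sum2=251
  after byte 1 (5B): sum1=87, sum2=83
  after byte 2 (6F): sum1=198, sum2=26
  after byte 3 (EA): sum1=177, sum2=203
  after byte 4 (C8): sum1=122, sum2=70
Checksum = sum2·256 + sum1 = 70·256 + 122 = 18042 = 0x467A.

467A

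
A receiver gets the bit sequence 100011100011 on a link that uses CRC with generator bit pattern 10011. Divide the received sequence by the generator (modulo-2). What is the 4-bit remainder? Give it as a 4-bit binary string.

Modulo-2 division of 100011100011 by 10011:
  pos 0: 10001 XOR 10011 = 00010
  pos 3: 10110 XOR 10011 = 00101
  pos 5: 10100 XOR 10011 = 00111
  pos 7: 11111 XOR 10011 = 01100
Remainder = 1100 (nonzero — an error is detected).

1100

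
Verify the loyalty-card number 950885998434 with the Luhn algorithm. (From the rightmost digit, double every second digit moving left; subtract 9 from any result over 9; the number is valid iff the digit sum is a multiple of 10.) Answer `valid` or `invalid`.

invalid

From the right, keep odd positions and double even positions (subtract 9 from any doubled value over 9):
  doubled (positions 2,4,...): 6 7 9 7 0 9 → sum 38
  kept (positions 1,3,...): 4 4 9 5 8 5 → sum 35
Total = 73.
73 mod 10 = 3, so the number is invalid.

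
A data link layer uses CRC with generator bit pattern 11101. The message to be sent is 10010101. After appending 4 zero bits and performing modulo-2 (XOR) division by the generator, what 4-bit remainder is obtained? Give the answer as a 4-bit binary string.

1100

Append 4 zeros: 100101010000. Divide by 11101 (XOR where the leading bit is 1):
  pos 0: 10010 XOR 11101 = 01111
  pos 1: 11111 XOR 11101 = 00010
  pos 4: 10010 XOR 11101 = 01111
  pos 5: 11110 XOR 11101 = 00011
Remainder (last 4 bits) = 1100. This is the CRC / FCS.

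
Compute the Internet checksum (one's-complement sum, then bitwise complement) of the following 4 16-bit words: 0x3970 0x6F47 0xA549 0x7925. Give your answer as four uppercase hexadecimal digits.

38D9

One's-complement addition (fold any carry out of bit 15 back into bit 0):
  0x3970 + 0x6F47 = 0x0A8B7
  0xA8B7 + 0xA549 = 0x14E00 → wrap carry → 0x4E01
  0x4E01 + 0x7925 = 0x0C726
One's-complement sum = 0xC726.
Checksum = ~0xC726 & 0xFFFF = 0x38D9.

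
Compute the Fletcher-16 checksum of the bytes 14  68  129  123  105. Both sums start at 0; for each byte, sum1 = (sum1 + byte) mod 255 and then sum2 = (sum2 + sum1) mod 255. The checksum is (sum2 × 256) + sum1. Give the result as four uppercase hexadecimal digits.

Running sums (mod 255):
  after byte 0 (14): sum1=14, sum2=14
  after byte 1 (68): sum1=82, sum2=96
  after byte 2 (129): sum1=211, sum2=52
  after byte 3 (123): sum1=79, sum2=131
  after byte 4 (105): sum1=184, sum2=60
Checksum = sum2·256 + sum1 = 60·256 + 184 = 15544 = 0x3CB8.

3CB8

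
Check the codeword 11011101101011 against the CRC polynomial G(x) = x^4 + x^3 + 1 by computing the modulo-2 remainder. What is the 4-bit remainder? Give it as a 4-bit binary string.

1011

Modulo-2 division of 11011101101011 by 11001:
  pos 0: 11011 XOR 11001 = 00010
  pos 3: 10101 XOR 11001 = 01100
  pos 4: 11001 XOR 11001 = 00000
Remainder = 1011 (nonzero — an error is detected).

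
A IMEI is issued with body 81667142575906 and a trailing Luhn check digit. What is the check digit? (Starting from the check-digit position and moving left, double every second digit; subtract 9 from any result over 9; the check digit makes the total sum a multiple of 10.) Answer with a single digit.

Partial digits right→left: 6 0 9 5 7 5 2 4 1 7 6 6 1 8
Double every second digit counting from the check-digit position (so the 1st, 3rd, 5th, ... of the partial from the right).
  doubled (with −9 where >9): 3 9 5 4 2 3 2 → sum 28
  kept as-is: 0 5 5 4 7 6 8 → sum 35
Total = 28 + 35 = 63.
Check digit = (10 − (63 mod 10)) mod 10 = 7.

7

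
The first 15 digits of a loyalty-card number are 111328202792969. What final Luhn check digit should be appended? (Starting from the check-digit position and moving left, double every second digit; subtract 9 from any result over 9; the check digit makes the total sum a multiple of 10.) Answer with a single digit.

Partial digits right→left: 9 6 9 2 9 7 2 0 2 8 2 3 1 1 1
Double every second digit counting from the check-digit position (so the 1st, 3rd, 5th, ... of the partial from the right).
  doubled (with −9 where >9): 9 9 9 4 4 4 2 2 → sum 43
  kept as-is: 6 2 7 0 8 3 1 → sum 27
Total = 43 + 27 = 70.
Check digit = (10 − (70 mod 10)) mod 10 = 0.

0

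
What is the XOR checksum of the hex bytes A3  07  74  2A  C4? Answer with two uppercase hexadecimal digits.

XOR the bytes together:
  start with 0xA3
  0xA3 ⊕ 0x07 = 0xA4
  0xA4 ⊕ 0x74 = 0xD0
  0xD0 ⊕ 0x2A = 0xFA
  0xFA ⊕ 0xC4 = 0x3E

3E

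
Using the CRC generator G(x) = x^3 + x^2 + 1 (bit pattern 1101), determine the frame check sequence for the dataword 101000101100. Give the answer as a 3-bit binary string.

101

Append 3 zeros: 101000101100000. Divide by 1101 (XOR where the leading bit is 1):
  pos 0: 1010 XOR 1101 = 0111
  pos 1: 1110 XOR 1101 = 0011
  pos 3: 1101 XOR 1101 = 0000
  pos 8: 1100 XOR 1101 = 0001
  pos 11: 1000 XOR 1101 = 0101
Remainder (last 3 bits) = 101. This is the CRC / FCS.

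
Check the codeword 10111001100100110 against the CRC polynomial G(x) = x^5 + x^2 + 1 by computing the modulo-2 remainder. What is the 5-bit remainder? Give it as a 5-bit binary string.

00000

Modulo-2 division of 10111001100100110 by 100101:
  pos 0: 101110 XOR 100101 = 001011
  pos 2: 101101 XOR 100101 = 001000
  pos 4: 100010 XOR 100101 = 000111
  pos 7: 111010 XOR 100101 = 011111
  pos 8: 111110 XOR 100101 = 011011
  pos 9: 110111 XOR 100101 = 010010
  pos 10: 100101 XOR 100101 = 000000
Remainder = 00000 (zero — the frame passes the CRC check).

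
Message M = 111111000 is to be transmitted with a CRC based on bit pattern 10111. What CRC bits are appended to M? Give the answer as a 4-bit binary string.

0110

Append 4 zeros: 1111110000000. Divide by 10111 (XOR where the leading bit is 1):
  pos 0: 11111 XOR 10111 = 01000
  pos 1: 10001 XOR 10111 = 00110
  pos 3: 11000 XOR 10111 = 01111
  pos 4: 11110 XOR 10111 = 01001
  pos 5: 10010 XOR 10111 = 00101
  pos 7: 10100 XOR 10111 = 00011
Remainder (last 4 bits) = 0110. This is the CRC / FCS.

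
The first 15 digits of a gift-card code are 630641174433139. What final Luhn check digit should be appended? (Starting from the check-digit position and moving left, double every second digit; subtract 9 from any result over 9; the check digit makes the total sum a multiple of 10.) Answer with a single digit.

Partial digits right→left: 9 3 1 3 3 4 4 7 1 1 4 6 0 3 6
Double every second digit counting from the check-digit position (so the 1st, 3rd, 5th, ... of the partial from the right).
  doubled (with −9 where >9): 9 2 6 8 2 8 0 3 → sum 38
  kept as-is: 3 3 4 7 1 6 3 → sum 27
Total = 38 + 27 = 65.
Check digit = (10 − (65 mod 10)) mod 10 = 5.

5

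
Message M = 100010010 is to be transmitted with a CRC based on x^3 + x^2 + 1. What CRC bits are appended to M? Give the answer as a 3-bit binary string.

001

Append 3 zeros: 100010010000. Divide by 1101 (XOR where the leading bit is 1):
  pos 0: 1000 XOR 1101 = 0101
  pos 1: 1011 XOR 1101 = 0110
  pos 2: 1100 XOR 1101 = 0001
  pos 5: 1010 XOR 1101 = 0111
  pos 6: 1110 XOR 1101 = 0011
  pos 8: 1100 XOR 1101 = 0001
Remainder (last 3 bits) = 001. This is the CRC / FCS.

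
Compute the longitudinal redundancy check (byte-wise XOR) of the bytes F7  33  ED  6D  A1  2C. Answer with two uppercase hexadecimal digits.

C9

XOR the bytes together:
  start with 0xF7
  0xF7 ⊕ 0x33 = 0xC4
  0xC4 ⊕ 0xED = 0x29
  0x29 ⊕ 0x6D = 0x44
  0x44 ⊕ 0xA1 = 0xE5
  0xE5 ⊕ 0x2C = 0xC9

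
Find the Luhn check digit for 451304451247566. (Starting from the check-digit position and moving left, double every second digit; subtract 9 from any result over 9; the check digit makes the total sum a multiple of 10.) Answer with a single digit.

6

Partial digits right→left: 6 6 5 7 4 2 1 5 4 4 0 3 1 5 4
Double every second digit counting from the check-digit position (so the 1st, 3rd, 5th, ... of the partial from the right).
  doubled (with −9 where >9): 3 1 8 2 8 0 2 8 → sum 32
  kept as-is: 6 7 2 5 4 3 5 → sum 32
Total = 32 + 32 = 64.
Check digit = (10 − (64 mod 10)) mod 10 = 6.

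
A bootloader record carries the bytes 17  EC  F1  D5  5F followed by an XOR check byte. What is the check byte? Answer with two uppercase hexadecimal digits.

80

XOR the bytes together:
  start with 0x17
  0x17 ⊕ 0xEC = 0xFB
  0xFB ⊕ 0xF1 = 0x0A
  0x0A ⊕ 0xD5 = 0xDF
  0xDF ⊕ 0x5F = 0x80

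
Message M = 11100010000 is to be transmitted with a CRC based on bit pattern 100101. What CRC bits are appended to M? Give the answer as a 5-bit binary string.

Append 5 zeros: 1110001000000000. Divide by 100101 (XOR where the leading bit is 1):
  pos 0: 111000 XOR 100101 = 011101
  pos 1: 111011 XOR 100101 = 011110
  pos 2: 111100 XOR 100101 = 011001
  pos 3: 110010 XOR 100101 = 010111
  pos 4: 101110 XOR 100101 = 001011
  pos 6: 101100 XOR 100101 = 001001
  pos 8: 100100 XOR 100101 = 000001
Remainder (last 5 bits) = 00100. This is the CRC / FCS.

00100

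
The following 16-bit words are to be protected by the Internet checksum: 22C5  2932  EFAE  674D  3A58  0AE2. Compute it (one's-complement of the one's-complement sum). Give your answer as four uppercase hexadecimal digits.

One's-complement addition (fold any carry out of bit 15 back into bit 0):
  0x22C5 + 0x2932 = 0x04BF7
  0x4BF7 + 0xEFAE = 0x13BA5 → wrap carry → 0x3BA6
  0x3BA6 + 0x674D = 0x0A2F3
  0xA2F3 + 0x3A58 = 0x0DD4B
  0xDD4B + 0x0AE2 = 0x0E82D
One's-complement sum = 0xE82D.
Checksum = ~0xE82D & 0xFFFF = 0x17D2.

17D2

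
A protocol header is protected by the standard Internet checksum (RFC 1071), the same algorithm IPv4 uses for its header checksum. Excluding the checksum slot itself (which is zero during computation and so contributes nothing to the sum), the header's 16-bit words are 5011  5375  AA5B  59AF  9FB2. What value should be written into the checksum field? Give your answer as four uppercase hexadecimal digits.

One's-complement addition (fold any carry out of bit 15 back into bit 0):
  0x5011 + 0x5375 = 0x0A386
  0xA386 + 0xAA5B = 0x14DE1 → wrap carry → 0x4DE2
  0x4DE2 + 0x59AF = 0x0A791
  0xA791 + 0x9FB2 = 0x14743 → wrap carry → 0x4744
One's-complement sum = 0x4744.
Checksum = ~0x4744 & 0xFFFF = 0xB8BB.

B8BB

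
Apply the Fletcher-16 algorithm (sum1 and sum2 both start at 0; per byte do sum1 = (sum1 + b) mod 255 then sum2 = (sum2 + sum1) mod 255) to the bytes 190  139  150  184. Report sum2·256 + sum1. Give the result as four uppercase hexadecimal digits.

8399

Running sums (mod 255):
  after byte 0 (190): sum1=190, sum2=190
  after byte 1 (139): sum1=74, sum2=9
  after byte 2 (150): sum1=224, sum2=233
  after byte 3 (184): sum1=153, sum2=131
Checksum = sum2·256 + sum1 = 131·256 + 153 = 33689 = 0x8399.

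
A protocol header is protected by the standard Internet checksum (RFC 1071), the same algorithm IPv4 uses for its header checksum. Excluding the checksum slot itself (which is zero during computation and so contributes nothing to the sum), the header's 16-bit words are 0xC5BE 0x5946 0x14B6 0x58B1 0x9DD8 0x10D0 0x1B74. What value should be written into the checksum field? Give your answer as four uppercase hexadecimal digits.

One's-complement addition (fold any carry out of bit 15 back into bit 0):
  0xC5BE + 0x5946 = 0x11F04 → wrap carry → 0x1F05
  0x1F05 + 0x14B6 = 0x033BB
  0x33BB + 0x58B1 = 0x08C6C
  0x8C6C + 0x9DD8 = 0x12A44 → wrap carry → 0x2A45
  0x2A45 + 0x10D0 = 0x03B15
  0x3B15 + 0x1B74 = 0x05689
One's-complement sum = 0x5689.
Checksum = ~0x5689 & 0xFFFF = 0xA976.

A976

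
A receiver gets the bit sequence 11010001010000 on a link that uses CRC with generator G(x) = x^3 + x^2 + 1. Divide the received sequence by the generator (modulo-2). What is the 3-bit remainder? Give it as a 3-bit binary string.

Modulo-2 division of 11010001010000 by 1101:
  pos 0: 1101 XOR 1101 = 0000
  pos 7: 1010 XOR 1101 = 0111
  pos 8: 1110 XOR 1101 = 0011
  pos 10: 1100 XOR 1101 = 0001
Remainder = 001 (nonzero — an error is detected).

001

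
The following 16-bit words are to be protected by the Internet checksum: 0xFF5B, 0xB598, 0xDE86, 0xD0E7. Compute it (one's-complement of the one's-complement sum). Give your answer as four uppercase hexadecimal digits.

9B9C

One's-complement addition (fold any carry out of bit 15 back into bit 0):
  0xFF5B + 0xB598 = 0x1B4F3 → wrap carry → 0xB4F4
  0xB4F4 + 0xDE86 = 0x1937A → wrap carry → 0x937B
  0x937B + 0xD0E7 = 0x16462 → wrap carry → 0x6463
One's-complement sum = 0x6463.
Checksum = ~0x6463 & 0xFFFF = 0x9B9C.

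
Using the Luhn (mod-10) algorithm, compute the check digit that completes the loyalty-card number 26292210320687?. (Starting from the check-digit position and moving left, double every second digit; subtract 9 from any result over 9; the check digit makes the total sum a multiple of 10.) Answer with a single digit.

4

Partial digits right→left: 7 8 6 0 2 3 0 1 2 2 9 2 6 2
Double every second digit counting from the check-digit position (so the 1st, 3rd, 5th, ... of the partial from the right).
  doubled (with −9 where >9): 5 3 4 0 4 9 3 → sum 28
  kept as-is: 8 0 3 1 2 2 2 → sum 18
Total = 28 + 18 = 46.
Check digit = (10 − (46 mod 10)) mod 10 = 4.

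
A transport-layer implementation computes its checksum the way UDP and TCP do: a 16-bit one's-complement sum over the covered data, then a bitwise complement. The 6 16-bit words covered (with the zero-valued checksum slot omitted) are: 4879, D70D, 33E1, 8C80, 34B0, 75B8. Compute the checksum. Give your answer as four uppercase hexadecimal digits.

One's-complement addition (fold any carry out of bit 15 back into bit 0):
  0x4879 + 0xD70D = 0x11F86 → wrap carry → 0x1F87
  0x1F87 + 0x33E1 = 0x05368
  0x5368 + 0x8C80 = 0x0DFE8
  0xDFE8 + 0x34B0 = 0x11498 → wrap carry → 0x1499
  0x1499 + 0x75B8 = 0x08A51
One's-complement sum = 0x8A51.
Checksum = ~0x8A51 & 0xFFFF = 0x75AE.

75AE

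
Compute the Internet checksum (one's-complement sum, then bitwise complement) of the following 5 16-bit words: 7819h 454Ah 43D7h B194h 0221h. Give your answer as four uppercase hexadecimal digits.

4B0F

One's-complement addition (fold any carry out of bit 15 back into bit 0):
  0x7819 + 0x454A = 0x0BD63
  0xBD63 + 0x43D7 = 0x1013A → wrap carry → 0x013B
  0x013B + 0xB194 = 0x0B2CF
  0xB2CF + 0x0221 = 0x0B4F0
One's-complement sum = 0xB4F0.
Checksum = ~0xB4F0 & 0xFFFF = 0x4B0F.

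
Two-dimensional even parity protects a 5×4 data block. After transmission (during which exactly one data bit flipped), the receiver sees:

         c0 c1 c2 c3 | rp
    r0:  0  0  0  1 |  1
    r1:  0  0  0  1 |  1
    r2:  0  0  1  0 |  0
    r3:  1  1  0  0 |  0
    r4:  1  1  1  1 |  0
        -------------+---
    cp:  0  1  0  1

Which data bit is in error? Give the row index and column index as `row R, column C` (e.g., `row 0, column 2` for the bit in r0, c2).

Recompute each row's even parity and compare to rp:
  r0: data parity 1, sent rp 1 → ok
  r1: data parity 1, sent rp 1 → ok
  r2: data parity 1, sent rp 0 → mismatch
  r3: data parity 0, sent rp 0 → ok
  r4: data parity 0, sent rp 0 → ok
Recompute each column's even parity and compare to cp:
  c0: data parity 0, sent cp 0 → ok
  c1: data parity 0, sent cp 1 → mismatch
  c2: data parity 0, sent cp 0 → ok
  c3: data parity 1, sent cp 1 → ok
Exactly one row (r2) and one column (c1) fail → the flipped bit is at their intersection.

row 2, column 1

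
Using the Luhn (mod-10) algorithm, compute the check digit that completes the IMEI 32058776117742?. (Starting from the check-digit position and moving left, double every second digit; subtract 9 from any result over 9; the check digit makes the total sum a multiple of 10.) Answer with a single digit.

Partial digits right→left: 2 4 7 7 1 1 6 7 7 8 5 0 2 3
Double every second digit counting from the check-digit position (so the 1st, 3rd, 5th, ... of the partial from the right).
  doubled (with −9 where >9): 4 5 2 3 5 1 4 → sum 24
  kept as-is: 4 7 1 7 8 0 3 → sum 30
Total = 24 + 30 = 54.
Check digit = (10 − (54 mod 10)) mod 10 = 6.

6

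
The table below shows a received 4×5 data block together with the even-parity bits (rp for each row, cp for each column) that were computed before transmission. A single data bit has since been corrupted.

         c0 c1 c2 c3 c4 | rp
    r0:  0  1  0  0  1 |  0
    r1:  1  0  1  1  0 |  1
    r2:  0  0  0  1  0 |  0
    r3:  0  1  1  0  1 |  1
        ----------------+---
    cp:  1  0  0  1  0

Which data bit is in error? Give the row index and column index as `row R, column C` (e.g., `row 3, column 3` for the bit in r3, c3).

Recompute each row's even parity and compare to rp:
  r0: data parity 0, sent rp 0 → ok
  r1: data parity 1, sent rp 1 → ok
  r2: data parity 1, sent rp 0 → mismatch
  r3: data parity 1, sent rp 1 → ok
Recompute each column's even parity and compare to cp:
  c0: data parity 1, sent cp 1 → ok
  c1: data parity 0, sent cp 0 → ok
  c2: data parity 0, sent cp 0 → ok
  c3: data parity 0, sent cp 1 → mismatch
  c4: data parity 0, sent cp 0 → ok
Exactly one row (r2) and one column (c3) fail → the flipped bit is at their intersection.

row 2, column 3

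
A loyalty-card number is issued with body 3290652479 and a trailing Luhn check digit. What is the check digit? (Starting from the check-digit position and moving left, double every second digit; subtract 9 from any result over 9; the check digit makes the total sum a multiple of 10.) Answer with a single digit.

1

Partial digits right→left: 9 7 4 2 5 6 0 9 2 3
Double every second digit counting from the check-digit position (so the 1st, 3rd, 5th, ... of the partial from the right).
  doubled (with −9 where >9): 9 8 1 0 4 → sum 22
  kept as-is: 7 2 6 9 3 → sum 27
Total = 22 + 27 = 49.
Check digit = (10 − (49 mod 10)) mod 10 = 1.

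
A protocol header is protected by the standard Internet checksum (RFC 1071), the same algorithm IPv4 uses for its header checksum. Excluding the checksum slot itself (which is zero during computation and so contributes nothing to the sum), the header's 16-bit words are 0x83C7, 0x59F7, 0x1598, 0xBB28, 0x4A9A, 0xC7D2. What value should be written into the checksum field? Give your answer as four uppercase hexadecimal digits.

3F13

One's-complement addition (fold any carry out of bit 15 back into bit 0):
  0x83C7 + 0x59F7 = 0x0DDBE
  0xDDBE + 0x1598 = 0x0F356
  0xF356 + 0xBB28 = 0x1AE7E → wrap carry → 0xAE7F
  0xAE7F + 0x4A9A = 0x0F919
  0xF919 + 0xC7D2 = 0x1C0EB → wrap carry → 0xC0EC
One's-complement sum = 0xC0EC.
Checksum = ~0xC0EC & 0xFFFF = 0x3F13.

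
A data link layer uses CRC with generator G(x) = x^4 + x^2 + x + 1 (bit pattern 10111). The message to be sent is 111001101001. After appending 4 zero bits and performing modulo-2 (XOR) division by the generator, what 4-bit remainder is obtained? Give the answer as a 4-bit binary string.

0010

Append 4 zeros: 1110011010010000. Divide by 10111 (XOR where the leading bit is 1):
  pos 0: 11100 XOR 10111 = 01011
  pos 1: 10111 XOR 10111 = 00000
  pos 6: 10100 XOR 10111 = 00011
  pos 9: 11100 XOR 10111 = 01011
  pos 10: 10110 XOR 10111 = 00001
Remainder (last 4 bits) = 0010. This is the CRC / FCS.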